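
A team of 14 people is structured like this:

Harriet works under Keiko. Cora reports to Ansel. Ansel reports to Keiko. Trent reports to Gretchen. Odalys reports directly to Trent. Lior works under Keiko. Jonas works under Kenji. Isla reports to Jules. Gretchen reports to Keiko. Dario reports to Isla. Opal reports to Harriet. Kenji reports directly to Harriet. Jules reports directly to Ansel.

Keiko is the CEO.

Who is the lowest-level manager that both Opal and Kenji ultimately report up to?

Harriet

Opal's chain of managers is Harriet, Keiko. Kenji's chain of managers is Harriet, Keiko. The first manager that appears in both chains is Harriet.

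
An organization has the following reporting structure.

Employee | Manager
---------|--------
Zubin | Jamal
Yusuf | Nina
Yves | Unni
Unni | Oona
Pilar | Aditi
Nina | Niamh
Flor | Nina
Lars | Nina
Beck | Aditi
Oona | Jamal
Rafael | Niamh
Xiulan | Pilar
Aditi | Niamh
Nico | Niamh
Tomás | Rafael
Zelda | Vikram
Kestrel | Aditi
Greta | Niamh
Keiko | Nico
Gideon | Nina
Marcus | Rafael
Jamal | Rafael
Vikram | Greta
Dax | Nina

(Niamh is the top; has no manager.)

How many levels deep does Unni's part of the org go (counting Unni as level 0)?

The longest chain under Unni runs Unni → Yves, which is 1 level below Unni.

1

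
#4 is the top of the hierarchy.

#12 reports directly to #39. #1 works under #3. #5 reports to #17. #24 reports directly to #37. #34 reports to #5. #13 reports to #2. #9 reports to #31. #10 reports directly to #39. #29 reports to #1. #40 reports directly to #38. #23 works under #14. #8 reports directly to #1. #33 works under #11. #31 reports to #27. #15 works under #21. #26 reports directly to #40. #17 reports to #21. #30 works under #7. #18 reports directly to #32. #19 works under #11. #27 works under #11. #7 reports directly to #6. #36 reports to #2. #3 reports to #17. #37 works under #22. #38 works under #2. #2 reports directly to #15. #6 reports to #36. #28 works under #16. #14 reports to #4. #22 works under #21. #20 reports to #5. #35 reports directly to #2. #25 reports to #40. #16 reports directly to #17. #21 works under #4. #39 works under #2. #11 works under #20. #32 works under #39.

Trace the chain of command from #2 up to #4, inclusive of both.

#2 reports to #15. #15 reports to #21. #21 reports to #4. #4 is at the top.

#2 -> #15 -> #21 -> #4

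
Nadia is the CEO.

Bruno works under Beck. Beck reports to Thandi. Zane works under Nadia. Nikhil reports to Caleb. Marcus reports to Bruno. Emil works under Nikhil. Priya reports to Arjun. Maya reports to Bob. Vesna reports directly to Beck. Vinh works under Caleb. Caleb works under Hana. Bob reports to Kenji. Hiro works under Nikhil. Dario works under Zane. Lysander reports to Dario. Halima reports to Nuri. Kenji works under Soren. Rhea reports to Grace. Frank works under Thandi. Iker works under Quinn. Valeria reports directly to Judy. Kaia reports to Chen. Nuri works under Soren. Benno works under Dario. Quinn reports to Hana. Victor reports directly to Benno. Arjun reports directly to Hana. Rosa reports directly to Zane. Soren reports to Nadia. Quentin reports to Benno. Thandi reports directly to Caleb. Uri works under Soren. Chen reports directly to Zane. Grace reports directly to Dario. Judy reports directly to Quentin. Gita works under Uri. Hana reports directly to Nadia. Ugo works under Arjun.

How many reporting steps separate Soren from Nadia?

Chain from Soren up to Nadia: Soren → Nadia. That is 1 step up, so Soren is 1 level below Nadia.

1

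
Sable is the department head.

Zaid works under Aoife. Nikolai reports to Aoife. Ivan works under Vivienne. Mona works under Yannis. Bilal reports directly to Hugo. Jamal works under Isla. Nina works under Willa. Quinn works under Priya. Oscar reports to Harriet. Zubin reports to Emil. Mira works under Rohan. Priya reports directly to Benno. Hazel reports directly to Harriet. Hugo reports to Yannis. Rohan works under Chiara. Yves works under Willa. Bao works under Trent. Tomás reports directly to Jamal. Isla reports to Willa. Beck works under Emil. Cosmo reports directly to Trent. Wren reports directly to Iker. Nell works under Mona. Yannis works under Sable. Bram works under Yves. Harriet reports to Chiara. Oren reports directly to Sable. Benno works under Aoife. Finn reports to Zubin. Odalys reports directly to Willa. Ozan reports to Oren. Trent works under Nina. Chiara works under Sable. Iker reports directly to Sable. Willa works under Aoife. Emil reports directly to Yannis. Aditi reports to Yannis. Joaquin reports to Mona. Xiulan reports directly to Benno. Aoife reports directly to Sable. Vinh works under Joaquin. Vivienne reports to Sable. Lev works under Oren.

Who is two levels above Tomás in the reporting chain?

Tomás reports to Jamal, and Jamal reports to Isla. So Tomás's skip-level manager is Isla.

Isla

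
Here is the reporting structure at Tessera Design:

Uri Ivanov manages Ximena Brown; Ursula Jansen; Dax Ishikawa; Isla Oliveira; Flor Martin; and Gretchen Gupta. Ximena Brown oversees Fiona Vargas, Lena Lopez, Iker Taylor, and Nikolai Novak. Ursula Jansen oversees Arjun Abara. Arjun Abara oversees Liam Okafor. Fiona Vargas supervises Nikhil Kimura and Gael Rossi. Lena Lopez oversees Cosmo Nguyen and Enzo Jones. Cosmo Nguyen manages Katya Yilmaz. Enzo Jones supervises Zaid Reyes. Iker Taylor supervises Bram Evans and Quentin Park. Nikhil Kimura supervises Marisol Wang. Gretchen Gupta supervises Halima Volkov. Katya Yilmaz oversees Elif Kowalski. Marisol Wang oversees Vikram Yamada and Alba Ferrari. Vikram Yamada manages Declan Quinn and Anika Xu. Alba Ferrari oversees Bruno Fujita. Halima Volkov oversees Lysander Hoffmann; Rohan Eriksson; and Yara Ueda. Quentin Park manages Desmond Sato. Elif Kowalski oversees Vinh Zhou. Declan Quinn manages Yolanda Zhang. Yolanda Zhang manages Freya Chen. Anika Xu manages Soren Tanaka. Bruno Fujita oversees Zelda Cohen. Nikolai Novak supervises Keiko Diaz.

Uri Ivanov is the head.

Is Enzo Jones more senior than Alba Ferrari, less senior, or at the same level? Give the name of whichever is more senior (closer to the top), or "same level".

Enzo Jones

Enzo Jones is 3 levels below Uri Ivanov; Alba Ferrari is 5. Enzo Jones is higher.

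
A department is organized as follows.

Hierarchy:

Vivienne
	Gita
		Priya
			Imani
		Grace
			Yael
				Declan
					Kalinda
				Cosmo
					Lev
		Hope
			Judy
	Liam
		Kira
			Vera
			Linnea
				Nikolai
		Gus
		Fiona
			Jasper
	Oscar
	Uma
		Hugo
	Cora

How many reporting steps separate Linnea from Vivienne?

3

Chain from Linnea up to Vivienne: Linnea → Kira → Liam → Vivienne. That is 3 steps up, so Linnea is 3 levels below Vivienne.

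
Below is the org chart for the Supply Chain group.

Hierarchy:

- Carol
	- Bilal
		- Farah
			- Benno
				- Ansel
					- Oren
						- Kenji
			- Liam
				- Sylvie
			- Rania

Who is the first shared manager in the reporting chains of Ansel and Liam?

Ansel's chain of managers is Benno, Farah, Bilal, Carol. Liam's chain of managers is Farah, Bilal, Carol. The first manager that appears in both chains is Farah.

Farah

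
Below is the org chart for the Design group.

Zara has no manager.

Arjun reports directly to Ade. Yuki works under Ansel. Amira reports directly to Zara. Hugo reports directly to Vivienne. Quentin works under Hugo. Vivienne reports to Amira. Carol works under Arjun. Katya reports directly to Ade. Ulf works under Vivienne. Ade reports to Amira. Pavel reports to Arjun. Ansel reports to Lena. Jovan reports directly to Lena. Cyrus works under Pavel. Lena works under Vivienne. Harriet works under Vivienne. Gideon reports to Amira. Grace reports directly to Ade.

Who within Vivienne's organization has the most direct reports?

Direct-report counts within Vivienne's organization: Vivienne has 4; Hugo has 1; Lena has 2; Ansel has 1. The largest is 4, held by Vivienne.

Vivienne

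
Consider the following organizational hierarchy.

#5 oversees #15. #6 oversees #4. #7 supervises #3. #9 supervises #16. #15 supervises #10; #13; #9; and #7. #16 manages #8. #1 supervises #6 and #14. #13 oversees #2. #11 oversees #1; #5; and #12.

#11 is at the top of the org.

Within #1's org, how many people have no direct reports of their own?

2

The people in #1's organization with no one reporting to them are #14, #4. That is 2.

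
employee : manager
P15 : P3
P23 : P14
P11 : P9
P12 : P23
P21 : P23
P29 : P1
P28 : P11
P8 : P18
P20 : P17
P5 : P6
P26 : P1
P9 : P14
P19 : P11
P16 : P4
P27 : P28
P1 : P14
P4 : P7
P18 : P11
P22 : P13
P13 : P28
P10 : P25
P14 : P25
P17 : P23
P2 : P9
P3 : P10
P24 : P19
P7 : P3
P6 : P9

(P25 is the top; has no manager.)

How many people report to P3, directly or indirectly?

4

P3 directly manages P7, P15. Under P7: P4, P16 (2). P15 has no reports. So P3's organization is 2 direct reports plus everyone under them: 3 + 1 = 4.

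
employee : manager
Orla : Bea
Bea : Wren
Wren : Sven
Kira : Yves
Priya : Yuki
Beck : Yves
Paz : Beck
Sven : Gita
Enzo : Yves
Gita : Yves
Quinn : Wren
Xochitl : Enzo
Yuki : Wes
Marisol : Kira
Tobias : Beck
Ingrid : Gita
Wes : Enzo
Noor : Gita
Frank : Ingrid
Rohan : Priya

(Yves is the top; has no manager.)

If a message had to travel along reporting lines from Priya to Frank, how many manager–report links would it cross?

Priya is 4 levels below Yves, and Frank is 3 levels below Yves (their lowest common manager). The shortest path runs up from Priya to Yves and back down to Frank: 4 + 3 = 7 links.

7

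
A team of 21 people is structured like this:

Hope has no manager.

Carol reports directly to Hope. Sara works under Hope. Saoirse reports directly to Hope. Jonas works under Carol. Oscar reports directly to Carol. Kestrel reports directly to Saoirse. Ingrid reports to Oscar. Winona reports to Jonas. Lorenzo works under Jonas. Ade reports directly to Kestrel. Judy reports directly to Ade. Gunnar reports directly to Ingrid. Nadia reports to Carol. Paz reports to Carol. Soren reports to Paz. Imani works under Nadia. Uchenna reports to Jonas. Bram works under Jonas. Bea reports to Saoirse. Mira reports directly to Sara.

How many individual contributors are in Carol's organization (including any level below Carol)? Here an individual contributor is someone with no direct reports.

7

The people in Carol's organization with no one reporting to them are Soren, Imani, Gunnar, Bram, Uchenna, Lorenzo, Winona. That is 7.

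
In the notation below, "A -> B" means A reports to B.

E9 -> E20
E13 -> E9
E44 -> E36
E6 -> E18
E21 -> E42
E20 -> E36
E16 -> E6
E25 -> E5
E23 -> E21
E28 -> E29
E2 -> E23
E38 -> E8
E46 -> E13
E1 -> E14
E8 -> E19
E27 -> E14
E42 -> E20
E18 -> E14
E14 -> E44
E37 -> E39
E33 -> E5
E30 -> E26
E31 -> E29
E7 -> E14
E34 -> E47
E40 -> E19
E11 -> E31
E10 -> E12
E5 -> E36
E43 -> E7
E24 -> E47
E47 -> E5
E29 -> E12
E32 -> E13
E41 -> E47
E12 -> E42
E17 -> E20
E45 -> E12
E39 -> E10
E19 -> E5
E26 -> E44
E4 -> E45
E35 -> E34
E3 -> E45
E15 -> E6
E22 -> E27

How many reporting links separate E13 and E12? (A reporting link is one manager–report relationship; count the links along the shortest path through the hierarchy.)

E13 is 2 levels below E20, and E12 is 2 levels below E20 (their lowest common manager). The shortest path runs up from E13 to E20 and back down to E12: 2 + 2 = 4 links.

4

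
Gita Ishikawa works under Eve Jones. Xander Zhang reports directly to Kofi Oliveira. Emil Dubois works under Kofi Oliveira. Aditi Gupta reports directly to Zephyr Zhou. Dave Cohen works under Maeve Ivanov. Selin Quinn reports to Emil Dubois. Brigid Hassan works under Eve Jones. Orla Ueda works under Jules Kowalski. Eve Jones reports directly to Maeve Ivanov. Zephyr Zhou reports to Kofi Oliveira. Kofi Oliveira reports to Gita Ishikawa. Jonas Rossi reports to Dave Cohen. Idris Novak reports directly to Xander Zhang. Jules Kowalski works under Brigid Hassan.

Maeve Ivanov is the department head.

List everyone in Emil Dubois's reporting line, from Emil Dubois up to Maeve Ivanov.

Emil Dubois reports to Kofi Oliveira. Kofi Oliveira reports to Gita Ishikawa. Gita Ishikawa reports to Eve Jones. Eve Jones reports to Maeve Ivanov. Maeve Ivanov is at the top.

Emil Dubois -> Kofi Oliveira -> Gita Ishikawa -> Eve Jones -> Maeve Ivanov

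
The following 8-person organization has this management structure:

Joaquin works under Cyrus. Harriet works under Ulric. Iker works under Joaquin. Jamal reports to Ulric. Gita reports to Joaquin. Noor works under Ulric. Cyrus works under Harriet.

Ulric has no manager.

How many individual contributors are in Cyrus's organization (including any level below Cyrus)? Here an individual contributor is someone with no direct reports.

The people in Cyrus's organization with no one reporting to them are Gita, Iker. That is 2.

2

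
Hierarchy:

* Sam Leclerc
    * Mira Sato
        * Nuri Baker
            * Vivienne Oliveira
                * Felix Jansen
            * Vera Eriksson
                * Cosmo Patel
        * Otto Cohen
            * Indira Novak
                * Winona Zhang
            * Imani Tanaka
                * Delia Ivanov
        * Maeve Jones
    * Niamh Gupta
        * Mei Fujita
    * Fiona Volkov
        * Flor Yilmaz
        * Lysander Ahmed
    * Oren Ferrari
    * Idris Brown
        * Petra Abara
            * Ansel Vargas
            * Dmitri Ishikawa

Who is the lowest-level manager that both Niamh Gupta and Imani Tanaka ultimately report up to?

Niamh Gupta's chain of managers is Sam Leclerc. Imani Tanaka's chain of managers is Otto Cohen, Mira Sato, Sam Leclerc. The first manager that appears in both chains is Sam Leclerc.

Sam Leclerc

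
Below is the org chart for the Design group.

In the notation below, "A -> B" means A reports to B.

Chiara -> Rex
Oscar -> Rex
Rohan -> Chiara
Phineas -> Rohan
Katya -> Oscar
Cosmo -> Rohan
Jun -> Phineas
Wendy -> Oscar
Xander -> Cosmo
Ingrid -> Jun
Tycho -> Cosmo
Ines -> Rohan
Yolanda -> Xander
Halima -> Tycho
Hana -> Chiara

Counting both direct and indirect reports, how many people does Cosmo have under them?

4

Cosmo directly manages Xander, Tycho. Under Xander: Yolanda (1). Under Tycho: Halima (1). So Cosmo's organization is 2 direct reports plus everyone under them: 2 + 2 = 4.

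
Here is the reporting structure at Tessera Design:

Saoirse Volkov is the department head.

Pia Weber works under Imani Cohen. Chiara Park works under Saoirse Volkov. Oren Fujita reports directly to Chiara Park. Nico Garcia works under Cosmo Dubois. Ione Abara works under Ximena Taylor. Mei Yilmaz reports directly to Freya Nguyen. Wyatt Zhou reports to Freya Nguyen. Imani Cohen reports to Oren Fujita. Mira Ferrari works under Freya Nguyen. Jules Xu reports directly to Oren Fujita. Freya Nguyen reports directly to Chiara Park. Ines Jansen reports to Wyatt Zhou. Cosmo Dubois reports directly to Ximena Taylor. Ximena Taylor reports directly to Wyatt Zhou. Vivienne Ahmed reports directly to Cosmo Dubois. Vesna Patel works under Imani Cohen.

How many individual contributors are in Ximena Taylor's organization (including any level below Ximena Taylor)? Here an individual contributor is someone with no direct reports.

3

The people in Ximena Taylor's organization with no one reporting to them are Nico Garcia, Vivienne Ahmed, Ione Abara. That is 3.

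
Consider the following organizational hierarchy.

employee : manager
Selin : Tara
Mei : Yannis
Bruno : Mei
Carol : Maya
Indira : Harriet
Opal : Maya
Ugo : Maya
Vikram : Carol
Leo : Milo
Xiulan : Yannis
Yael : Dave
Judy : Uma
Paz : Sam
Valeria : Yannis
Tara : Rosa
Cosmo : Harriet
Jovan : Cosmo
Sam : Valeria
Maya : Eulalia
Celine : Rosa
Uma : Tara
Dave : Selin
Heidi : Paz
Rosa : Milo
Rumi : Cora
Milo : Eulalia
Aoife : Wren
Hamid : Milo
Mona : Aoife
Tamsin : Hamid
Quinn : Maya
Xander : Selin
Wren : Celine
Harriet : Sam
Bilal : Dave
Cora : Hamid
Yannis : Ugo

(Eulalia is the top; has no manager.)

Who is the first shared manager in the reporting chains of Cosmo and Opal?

Cosmo's chain of managers is Harriet, Sam, Valeria, Yannis, Ugo, Maya, Eulalia. Opal's chain of managers is Maya, Eulalia. The first manager that appears in both chains is Maya.

Maya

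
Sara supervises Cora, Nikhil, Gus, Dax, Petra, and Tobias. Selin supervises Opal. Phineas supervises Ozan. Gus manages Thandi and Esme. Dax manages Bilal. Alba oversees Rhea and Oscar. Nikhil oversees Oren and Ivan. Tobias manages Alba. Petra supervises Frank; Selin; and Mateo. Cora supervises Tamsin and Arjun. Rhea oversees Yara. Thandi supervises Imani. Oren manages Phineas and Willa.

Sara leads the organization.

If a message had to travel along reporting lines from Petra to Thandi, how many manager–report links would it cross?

Petra is 1 level below Sara, and Thandi is 2 levels below Sara (their lowest common manager). The shortest path runs up from Petra to Sara and back down to Thandi: 1 + 2 = 3 links.

3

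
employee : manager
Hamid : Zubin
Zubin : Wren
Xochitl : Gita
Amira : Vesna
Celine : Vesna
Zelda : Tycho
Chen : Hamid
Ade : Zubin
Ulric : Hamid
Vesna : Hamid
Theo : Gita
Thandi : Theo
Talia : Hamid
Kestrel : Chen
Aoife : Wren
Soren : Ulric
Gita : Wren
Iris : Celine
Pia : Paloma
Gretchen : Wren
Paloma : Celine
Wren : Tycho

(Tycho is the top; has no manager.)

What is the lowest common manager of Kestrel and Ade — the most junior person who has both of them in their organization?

Zubin

Kestrel's chain of managers is Chen, Hamid, Zubin, Wren, Tycho. Ade's chain of managers is Zubin, Wren, Tycho. The first manager that appears in both chains is Zubin.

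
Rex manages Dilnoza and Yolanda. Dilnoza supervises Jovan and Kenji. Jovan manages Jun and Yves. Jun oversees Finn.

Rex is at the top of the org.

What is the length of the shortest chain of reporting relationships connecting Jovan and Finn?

2

Finn is in Jovan's organization: the chain from Finn up to Jovan is Finn → Jun → Jovan, which is 2 links.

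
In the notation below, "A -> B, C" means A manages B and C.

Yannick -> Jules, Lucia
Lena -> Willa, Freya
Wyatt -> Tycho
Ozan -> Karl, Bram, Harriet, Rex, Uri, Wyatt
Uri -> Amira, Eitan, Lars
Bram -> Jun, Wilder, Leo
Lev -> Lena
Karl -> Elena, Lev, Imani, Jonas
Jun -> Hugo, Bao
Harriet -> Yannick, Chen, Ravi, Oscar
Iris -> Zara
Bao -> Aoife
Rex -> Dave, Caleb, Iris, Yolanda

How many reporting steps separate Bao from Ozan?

3

Chain from Bao up to Ozan: Bao → Jun → Bram → Ozan. That is 3 steps up, so Bao is 3 levels below Ozan.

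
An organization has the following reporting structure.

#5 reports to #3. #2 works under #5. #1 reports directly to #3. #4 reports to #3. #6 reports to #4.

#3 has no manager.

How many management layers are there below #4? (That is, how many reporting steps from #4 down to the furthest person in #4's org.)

1

The longest chain under #4 runs #4 → #6, which is 1 level below #4.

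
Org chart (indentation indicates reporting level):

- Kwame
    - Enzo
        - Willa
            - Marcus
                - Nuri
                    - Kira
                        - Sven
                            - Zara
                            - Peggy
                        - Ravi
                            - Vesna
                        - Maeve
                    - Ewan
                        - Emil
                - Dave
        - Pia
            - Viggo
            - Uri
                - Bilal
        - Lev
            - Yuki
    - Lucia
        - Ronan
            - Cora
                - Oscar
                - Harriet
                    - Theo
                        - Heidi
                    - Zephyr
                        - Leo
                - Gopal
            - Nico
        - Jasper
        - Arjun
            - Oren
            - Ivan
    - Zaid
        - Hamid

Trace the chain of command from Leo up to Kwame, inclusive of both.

Leo reports to Zephyr. Zephyr reports to Harriet. Harriet reports to Cora. Cora reports to Ronan. Ronan reports to Lucia. Lucia reports to Kwame. Kwame is at the top.

Leo -> Zephyr -> Harriet -> Cora -> Ronan -> Lucia -> Kwame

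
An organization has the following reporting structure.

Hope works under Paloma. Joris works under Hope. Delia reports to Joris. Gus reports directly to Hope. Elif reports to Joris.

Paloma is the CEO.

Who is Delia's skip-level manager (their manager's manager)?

Delia reports to Joris, and Joris reports to Hope. So Delia's skip-level manager is Hope.

Hope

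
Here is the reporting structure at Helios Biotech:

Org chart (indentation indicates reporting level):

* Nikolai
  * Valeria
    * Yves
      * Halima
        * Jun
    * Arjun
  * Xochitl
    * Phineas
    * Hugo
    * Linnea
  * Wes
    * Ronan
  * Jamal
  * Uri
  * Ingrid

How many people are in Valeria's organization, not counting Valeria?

4

Valeria directly manages Yves, Arjun. Under Yves: Halima, Jun (2). Arjun has no reports. So Valeria's organization is 2 direct reports plus everyone under them: 3 + 1 = 4.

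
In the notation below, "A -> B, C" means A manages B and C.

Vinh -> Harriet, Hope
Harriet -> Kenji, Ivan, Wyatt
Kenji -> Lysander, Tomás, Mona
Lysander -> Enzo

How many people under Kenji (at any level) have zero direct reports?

3

The people in Kenji's organization with no one reporting to them are Mona, Tomás, Enzo. That is 3.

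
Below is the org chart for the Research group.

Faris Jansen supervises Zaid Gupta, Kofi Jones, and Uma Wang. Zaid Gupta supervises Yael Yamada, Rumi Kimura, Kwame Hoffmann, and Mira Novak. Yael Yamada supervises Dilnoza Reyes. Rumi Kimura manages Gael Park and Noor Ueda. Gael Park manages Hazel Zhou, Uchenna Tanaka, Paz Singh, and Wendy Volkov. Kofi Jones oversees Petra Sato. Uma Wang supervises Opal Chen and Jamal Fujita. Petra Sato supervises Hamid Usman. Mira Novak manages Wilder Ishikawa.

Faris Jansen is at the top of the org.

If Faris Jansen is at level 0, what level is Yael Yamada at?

Chain from Yael Yamada up to Faris Jansen: Yael Yamada → Zaid Gupta → Faris Jansen. That is 2 steps up, so Yael Yamada is 2 levels below Faris Jansen.

2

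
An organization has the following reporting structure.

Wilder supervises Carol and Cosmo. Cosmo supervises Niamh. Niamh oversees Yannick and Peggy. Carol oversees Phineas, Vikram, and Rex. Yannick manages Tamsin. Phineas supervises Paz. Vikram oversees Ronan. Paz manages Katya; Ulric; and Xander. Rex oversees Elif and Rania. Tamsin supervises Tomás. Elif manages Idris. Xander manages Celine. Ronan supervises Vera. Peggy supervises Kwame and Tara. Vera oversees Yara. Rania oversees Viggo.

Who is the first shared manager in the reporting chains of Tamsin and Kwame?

Niamh

Tamsin's chain of managers is Yannick, Niamh, Cosmo, Wilder. Kwame's chain of managers is Peggy, Niamh, Cosmo, Wilder. The first manager that appears in both chains is Niamh.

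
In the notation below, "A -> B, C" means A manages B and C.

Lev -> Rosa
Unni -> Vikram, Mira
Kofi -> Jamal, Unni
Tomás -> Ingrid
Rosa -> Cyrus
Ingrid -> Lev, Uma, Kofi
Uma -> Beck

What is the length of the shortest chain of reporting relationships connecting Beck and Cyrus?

5

Beck is 2 levels below Ingrid, and Cyrus is 3 levels below Ingrid (their lowest common manager). The shortest path runs up from Beck to Ingrid and back down to Cyrus: 2 + 3 = 5 links.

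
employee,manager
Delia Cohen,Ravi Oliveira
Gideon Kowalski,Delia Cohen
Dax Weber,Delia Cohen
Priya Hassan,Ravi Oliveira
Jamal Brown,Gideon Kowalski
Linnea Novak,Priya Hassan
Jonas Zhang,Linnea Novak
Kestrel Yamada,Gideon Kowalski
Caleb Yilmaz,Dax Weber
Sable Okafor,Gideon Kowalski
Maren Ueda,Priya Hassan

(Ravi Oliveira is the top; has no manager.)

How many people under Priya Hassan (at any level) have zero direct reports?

The people in Priya Hassan's organization with no one reporting to them are Maren Ueda, Jonas Zhang. That is 2.

2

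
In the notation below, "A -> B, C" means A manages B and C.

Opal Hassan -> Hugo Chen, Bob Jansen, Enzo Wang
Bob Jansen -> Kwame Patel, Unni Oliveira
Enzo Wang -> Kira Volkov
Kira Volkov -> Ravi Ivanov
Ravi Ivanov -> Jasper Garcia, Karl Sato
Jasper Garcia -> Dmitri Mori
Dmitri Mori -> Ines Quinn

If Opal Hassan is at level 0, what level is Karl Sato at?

Chain from Karl Sato up to Opal Hassan: Karl Sato → Ravi Ivanov → Kira Volkov → Enzo Wang → Opal Hassan. That is 4 steps up, so Karl Sato is 4 levels below Opal Hassan.

4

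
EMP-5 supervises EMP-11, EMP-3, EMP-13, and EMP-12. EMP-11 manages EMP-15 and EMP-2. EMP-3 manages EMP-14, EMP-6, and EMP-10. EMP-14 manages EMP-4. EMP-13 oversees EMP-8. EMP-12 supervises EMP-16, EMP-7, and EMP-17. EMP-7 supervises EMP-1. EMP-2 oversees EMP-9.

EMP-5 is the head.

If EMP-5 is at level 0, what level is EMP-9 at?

3

Chain from EMP-9 up to EMP-5: EMP-9 → EMP-2 → EMP-11 → EMP-5. That is 3 steps up, so EMP-9 is 3 levels below EMP-5.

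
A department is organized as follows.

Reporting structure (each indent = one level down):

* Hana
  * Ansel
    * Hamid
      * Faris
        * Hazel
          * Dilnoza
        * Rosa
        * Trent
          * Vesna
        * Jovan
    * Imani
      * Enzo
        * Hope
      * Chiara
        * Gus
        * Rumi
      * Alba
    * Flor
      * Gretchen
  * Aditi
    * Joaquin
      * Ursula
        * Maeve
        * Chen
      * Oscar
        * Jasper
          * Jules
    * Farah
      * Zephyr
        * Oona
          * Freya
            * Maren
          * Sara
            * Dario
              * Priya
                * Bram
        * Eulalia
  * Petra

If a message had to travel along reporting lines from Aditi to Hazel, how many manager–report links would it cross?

Aditi is 1 level below Hana, and Hazel is 4 levels below Hana (their lowest common manager). The shortest path runs up from Aditi to Hana and back down to Hazel: 1 + 4 = 5 links.

5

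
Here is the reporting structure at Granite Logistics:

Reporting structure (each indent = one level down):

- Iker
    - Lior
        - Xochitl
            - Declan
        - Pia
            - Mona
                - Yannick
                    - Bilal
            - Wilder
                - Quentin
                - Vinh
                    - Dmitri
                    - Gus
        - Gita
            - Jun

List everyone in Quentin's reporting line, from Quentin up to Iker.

Quentin -> Wilder -> Pia -> Lior -> Iker

Quentin reports to Wilder. Wilder reports to Pia. Pia reports to Lior. Lior reports to Iker. Iker is at the top.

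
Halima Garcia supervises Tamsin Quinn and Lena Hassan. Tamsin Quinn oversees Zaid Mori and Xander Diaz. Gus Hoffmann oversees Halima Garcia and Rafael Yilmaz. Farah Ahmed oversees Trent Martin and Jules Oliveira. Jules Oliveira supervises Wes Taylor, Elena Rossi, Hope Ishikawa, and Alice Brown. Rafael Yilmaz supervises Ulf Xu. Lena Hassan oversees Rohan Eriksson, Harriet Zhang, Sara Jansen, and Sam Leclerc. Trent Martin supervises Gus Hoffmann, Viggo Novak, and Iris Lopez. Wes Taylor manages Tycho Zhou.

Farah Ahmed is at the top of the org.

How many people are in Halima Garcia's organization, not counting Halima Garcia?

8

Halima Garcia directly manages Tamsin Quinn, Lena Hassan. Under Tamsin Quinn: Zaid Mori, Xander Diaz (2). Under Lena Hassan: Sam Leclerc, Sara Jansen, Harriet Zhang, Rohan Eriksson (4). So Halima Garcia's organization is 2 direct reports plus everyone under them: 3 + 5 = 8.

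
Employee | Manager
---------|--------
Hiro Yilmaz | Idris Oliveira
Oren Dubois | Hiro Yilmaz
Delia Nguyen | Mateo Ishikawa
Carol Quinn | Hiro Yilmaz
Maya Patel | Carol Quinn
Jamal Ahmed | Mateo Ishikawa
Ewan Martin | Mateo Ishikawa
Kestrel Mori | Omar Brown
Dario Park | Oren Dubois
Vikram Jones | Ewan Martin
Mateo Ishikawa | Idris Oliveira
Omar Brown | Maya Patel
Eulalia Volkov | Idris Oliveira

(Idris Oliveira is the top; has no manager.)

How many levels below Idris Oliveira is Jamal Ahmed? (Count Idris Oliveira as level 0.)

2

Chain from Jamal Ahmed up to Idris Oliveira: Jamal Ahmed → Mateo Ishikawa → Idris Oliveira. That is 2 steps up, so Jamal Ahmed is 2 levels below Idris Oliveira.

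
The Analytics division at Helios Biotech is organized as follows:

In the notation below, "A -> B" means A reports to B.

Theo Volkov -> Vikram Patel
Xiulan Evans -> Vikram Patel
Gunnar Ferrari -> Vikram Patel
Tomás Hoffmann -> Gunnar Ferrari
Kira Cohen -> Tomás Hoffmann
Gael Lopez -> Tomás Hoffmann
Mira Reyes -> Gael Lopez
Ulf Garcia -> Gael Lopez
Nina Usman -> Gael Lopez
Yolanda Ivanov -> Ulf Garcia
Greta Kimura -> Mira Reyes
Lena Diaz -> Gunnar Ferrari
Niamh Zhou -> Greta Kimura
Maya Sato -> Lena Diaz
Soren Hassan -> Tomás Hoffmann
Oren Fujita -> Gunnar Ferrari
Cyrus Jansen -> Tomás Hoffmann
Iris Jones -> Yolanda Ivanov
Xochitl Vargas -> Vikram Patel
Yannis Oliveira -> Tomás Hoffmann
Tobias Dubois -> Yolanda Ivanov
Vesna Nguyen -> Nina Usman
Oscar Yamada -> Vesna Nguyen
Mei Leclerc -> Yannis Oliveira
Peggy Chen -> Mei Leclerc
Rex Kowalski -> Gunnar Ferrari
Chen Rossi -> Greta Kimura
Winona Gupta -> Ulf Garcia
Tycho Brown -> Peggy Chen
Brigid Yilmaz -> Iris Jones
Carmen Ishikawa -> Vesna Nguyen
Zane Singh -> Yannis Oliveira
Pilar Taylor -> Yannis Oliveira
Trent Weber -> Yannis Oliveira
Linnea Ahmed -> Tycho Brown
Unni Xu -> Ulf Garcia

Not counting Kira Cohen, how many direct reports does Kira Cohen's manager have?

4

Kira Cohen reports to Tomás Hoffmann. Tomás Hoffmann's other direct reports are Gael Lopez, Soren Hassan, Cyrus Jansen, Yannis Oliveira — 4 peers.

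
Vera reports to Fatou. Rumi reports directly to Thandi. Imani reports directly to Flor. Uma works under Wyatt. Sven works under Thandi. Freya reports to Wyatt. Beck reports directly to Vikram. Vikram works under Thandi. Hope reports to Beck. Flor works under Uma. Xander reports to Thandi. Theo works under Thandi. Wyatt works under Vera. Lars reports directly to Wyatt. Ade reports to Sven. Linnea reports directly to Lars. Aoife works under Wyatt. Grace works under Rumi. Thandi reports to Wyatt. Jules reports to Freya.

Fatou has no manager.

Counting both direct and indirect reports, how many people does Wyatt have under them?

18

Wyatt directly manages Uma, Aoife, Thandi, Freya, Lars. Under Uma: Flor, Imani (2). Aoife has no reports. Under Thandi: Xander, Vikram, Beck, Hope, Theo, Rumi, Grace, Sven, Ade (9). Under Freya: Jules (1). Under Lars: Linnea (1). So Wyatt's organization is 5 direct reports plus everyone under them: 3 + 1 + 10 + 2 + 2 = 18.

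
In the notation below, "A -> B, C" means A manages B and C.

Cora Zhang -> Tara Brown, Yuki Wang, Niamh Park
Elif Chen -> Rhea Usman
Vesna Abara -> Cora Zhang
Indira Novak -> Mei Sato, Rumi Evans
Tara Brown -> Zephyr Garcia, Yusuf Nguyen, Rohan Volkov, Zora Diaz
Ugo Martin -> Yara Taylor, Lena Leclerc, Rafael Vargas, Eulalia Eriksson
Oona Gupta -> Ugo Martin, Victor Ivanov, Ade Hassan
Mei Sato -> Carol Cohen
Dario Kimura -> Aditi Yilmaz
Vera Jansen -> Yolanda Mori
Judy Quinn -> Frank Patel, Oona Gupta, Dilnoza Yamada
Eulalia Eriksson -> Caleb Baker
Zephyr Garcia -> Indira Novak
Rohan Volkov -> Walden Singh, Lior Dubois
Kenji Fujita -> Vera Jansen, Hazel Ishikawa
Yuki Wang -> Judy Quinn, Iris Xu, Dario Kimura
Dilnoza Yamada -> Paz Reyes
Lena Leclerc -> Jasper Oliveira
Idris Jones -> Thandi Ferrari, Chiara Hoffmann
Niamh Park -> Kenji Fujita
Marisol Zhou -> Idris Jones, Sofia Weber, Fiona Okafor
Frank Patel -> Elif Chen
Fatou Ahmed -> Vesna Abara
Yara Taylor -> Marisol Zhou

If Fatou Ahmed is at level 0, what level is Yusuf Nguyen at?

4

Chain from Yusuf Nguyen up to Fatou Ahmed: Yusuf Nguyen → Tara Brown → Cora Zhang → Vesna Abara → Fatou Ahmed. That is 4 steps up, so Yusuf Nguyen is 4 levels below Fatou Ahmed.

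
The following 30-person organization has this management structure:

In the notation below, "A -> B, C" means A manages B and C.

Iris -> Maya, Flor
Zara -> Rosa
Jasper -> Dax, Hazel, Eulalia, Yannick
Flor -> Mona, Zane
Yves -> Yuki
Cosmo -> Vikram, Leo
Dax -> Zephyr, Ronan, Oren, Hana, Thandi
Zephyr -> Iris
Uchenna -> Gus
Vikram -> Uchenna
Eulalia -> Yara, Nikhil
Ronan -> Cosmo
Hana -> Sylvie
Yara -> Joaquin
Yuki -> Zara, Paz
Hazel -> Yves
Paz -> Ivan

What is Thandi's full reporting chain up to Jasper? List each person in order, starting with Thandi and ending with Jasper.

Thandi -> Dax -> Jasper

Thandi reports to Dax. Dax reports to Jasper. Jasper is at the top.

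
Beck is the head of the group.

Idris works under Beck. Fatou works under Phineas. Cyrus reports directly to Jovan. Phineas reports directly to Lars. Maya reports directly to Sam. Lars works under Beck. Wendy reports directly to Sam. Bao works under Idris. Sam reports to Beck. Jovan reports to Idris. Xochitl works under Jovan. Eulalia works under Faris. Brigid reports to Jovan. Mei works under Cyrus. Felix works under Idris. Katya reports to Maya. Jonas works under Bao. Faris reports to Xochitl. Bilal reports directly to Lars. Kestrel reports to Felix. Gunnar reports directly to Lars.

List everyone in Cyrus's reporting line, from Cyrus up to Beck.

Cyrus -> Jovan -> Idris -> Beck

Cyrus reports to Jovan. Jovan reports to Idris. Idris reports to Beck. Beck is at the top.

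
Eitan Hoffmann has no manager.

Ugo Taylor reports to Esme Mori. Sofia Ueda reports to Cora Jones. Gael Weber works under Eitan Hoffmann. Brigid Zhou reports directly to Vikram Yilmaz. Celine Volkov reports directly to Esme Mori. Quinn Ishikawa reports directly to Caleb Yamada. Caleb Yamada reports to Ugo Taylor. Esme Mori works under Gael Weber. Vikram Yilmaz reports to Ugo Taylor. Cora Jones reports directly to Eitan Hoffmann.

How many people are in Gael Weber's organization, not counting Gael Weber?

Gael Weber directly manages Esme Mori. Under Esme Mori: Celine Volkov, Ugo Taylor, Caleb Yamada, Quinn Ishikawa, Vikram Yilmaz, Brigid Zhou (6). That's 7 in total.

7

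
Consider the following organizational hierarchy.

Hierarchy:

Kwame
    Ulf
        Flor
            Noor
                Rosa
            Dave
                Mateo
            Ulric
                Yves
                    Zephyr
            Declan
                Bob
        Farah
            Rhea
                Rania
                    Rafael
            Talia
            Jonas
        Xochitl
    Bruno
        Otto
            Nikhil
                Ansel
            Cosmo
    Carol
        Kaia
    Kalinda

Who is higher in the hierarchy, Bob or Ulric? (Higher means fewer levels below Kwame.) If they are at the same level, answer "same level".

Ulric

Bob is 4 levels below Kwame; Ulric is 3. Ulric is higher.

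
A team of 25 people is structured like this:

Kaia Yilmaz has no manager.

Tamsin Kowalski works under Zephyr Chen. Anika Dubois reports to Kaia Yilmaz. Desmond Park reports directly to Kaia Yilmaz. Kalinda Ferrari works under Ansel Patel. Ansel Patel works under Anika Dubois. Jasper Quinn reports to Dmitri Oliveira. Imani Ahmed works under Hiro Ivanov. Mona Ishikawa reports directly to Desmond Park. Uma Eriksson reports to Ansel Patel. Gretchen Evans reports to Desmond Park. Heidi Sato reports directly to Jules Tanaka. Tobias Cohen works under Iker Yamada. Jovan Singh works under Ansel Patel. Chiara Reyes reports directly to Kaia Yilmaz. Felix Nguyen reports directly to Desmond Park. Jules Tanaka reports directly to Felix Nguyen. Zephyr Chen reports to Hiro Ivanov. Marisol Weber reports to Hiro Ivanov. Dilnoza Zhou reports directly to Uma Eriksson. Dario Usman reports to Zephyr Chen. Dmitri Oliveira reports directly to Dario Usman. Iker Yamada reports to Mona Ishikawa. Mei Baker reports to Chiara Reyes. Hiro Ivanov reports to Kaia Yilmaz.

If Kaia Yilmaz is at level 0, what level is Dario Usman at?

Chain from Dario Usman up to Kaia Yilmaz: Dario Usman → Zephyr Chen → Hiro Ivanov → Kaia Yilmaz. That is 3 steps up, so Dario Usman is 3 levels below Kaia Yilmaz.

3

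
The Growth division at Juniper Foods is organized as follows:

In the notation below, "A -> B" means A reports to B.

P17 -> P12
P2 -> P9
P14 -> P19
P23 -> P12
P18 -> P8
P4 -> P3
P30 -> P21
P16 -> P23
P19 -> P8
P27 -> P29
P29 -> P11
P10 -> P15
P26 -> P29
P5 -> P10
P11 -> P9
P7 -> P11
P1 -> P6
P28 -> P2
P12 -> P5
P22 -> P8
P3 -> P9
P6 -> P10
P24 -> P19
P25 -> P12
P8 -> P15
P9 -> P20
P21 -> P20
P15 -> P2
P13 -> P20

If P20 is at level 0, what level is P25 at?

Chain from P25 up to P20: P25 → P12 → P5 → P10 → P15 → P2 → P9 → P20. That is 7 steps up, so P25 is 7 levels below P20.

7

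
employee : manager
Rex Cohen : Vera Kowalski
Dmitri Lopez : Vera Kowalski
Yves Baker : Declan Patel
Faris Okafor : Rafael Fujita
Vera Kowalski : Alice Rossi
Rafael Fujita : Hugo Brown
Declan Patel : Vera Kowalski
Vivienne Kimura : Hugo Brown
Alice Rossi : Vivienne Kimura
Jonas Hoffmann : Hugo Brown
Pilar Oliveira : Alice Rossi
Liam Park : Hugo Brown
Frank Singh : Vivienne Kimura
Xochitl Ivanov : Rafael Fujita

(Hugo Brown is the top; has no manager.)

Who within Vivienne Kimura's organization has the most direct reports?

Direct-report counts within Vivienne Kimura's organization: Vivienne Kimura has 2; Alice Rossi has 2; Vera Kowalski has 3; Declan Patel has 1. The largest is 3, held by Vera Kowalski.

Vera Kowalski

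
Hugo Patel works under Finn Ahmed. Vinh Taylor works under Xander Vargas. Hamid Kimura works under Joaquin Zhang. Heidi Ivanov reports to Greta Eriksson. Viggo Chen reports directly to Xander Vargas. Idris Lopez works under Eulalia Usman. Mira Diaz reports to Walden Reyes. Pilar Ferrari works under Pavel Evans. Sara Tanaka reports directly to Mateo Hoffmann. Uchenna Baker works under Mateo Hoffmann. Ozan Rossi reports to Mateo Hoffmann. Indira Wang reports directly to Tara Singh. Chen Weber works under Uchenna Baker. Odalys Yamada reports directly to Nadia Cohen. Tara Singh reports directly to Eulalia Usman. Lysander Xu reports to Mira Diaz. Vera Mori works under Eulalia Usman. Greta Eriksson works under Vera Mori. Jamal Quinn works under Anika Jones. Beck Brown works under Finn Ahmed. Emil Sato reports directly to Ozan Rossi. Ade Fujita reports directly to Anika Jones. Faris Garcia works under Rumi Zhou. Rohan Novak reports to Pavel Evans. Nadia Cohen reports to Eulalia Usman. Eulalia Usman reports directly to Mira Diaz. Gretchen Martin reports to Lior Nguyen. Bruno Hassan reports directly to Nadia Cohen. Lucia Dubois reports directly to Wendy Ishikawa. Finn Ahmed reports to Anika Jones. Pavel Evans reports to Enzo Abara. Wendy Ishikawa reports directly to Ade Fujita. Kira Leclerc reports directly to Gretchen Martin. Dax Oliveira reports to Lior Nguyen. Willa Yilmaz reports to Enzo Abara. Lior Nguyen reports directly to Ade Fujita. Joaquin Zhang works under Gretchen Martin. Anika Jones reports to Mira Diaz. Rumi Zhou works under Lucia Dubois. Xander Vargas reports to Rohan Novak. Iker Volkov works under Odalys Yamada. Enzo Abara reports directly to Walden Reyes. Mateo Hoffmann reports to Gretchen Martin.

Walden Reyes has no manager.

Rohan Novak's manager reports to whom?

Enzo Abara

Rohan Novak reports to Pavel Evans, and Pavel Evans reports to Enzo Abara. So Rohan Novak's skip-level manager is Enzo Abara.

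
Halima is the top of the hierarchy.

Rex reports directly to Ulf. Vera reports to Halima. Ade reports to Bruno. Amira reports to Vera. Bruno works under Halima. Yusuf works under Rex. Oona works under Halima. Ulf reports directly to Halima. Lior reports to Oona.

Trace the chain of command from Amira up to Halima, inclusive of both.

Amira -> Vera -> Halima

Amira reports to Vera. Vera reports to Halima. Halima is at the top.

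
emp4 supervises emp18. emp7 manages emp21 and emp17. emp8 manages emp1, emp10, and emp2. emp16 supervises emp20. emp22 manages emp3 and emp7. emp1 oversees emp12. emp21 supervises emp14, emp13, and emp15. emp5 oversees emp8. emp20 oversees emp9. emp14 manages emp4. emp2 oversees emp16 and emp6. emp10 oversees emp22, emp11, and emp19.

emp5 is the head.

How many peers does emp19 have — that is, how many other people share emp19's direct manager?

2

emp19 reports to emp10. emp10's other direct reports are emp22, emp11 — 2 peers.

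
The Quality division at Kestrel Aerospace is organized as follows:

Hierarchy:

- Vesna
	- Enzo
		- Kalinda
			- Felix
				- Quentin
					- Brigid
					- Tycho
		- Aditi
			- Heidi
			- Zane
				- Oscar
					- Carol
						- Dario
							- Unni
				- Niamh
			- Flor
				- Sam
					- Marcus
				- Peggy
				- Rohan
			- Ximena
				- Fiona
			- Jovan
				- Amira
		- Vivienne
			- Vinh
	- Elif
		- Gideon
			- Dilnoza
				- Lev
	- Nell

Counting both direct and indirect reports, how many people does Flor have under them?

4

Flor directly manages Sam, Peggy, Rohan. Under Sam: Marcus (1). Peggy has no reports. Rohan has no reports. So Flor's organization is 3 direct reports plus everyone under them: 2 + 1 + 1 = 4.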